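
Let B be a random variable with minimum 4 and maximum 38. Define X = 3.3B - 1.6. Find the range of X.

Range(X) = 112.2

Range of B = 38 − 4 = 34.
Range(X) = |a|·Range(B) = |3.3|·34 = 112.2.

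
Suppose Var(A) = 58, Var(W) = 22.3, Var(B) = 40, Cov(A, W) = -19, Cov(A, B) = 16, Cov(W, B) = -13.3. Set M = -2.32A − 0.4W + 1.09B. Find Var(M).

Var(M) = a²·Var(A) + b²·Var(W) + c²·Var(B) + 2ab·Cov(A, W) + 2ac·Cov(A, B) + 2bc·Cov(W, B), with a = -2.32, b = -0.4, c = 1.09.
= 312.1792 + 3.568 + 47.524 + (-35.264) + (-80.9216) + 11.5976
= 258.6832.

Var(M) = 258.6832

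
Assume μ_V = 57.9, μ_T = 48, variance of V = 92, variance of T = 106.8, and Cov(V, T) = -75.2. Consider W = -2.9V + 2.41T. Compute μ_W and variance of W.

μ_W = -52.23, variance of W = 2445.17068

μ_W = (-2.9)·μ_V + 2.41·μ_T = (-2.9)·57.9 + 2.41·48 = -52.23.
variance of W = a²·variance of V + b²·variance of T + 2ab·Cov(V, T) with a = -2.9, b = 2.41.
= (-2.9)²·92 + 2.41²·106.8 + 2·(-2.9)·2.41·(-75.2)
= 773.72 + 620.30508 + 1051.1456 = 2445.17068.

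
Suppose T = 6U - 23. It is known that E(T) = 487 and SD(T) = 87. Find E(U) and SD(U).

E(U) = 85, SD(U) = 14.5

From T = 6U - 23: E(T) = a·E(U) + b, so E(U) = (E(T) − b)/a = (487 − (-23))/6 = 85.
SD(T) = |a|·SD(U), so SD(U) = 87/|6| = 14.5.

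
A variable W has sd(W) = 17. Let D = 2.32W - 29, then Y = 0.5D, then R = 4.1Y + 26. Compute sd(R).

sd(R) = 80.852

sd(D) = |2.32|·17 = 39.44.
sd(Y) = |0.5|·39.44 = 19.72.
sd(R) = |4.1|·19.72 = 80.852.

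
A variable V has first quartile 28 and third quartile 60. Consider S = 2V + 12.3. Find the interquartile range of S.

IQR(S) = 64

IQR of V = Q3 − Q1 = 60 − 28 = 32.
Under S = aV + b, IQR(S) = |a|·IQR(V) = |2|·32 = 64 (shifts cancel; spread scales by |a|).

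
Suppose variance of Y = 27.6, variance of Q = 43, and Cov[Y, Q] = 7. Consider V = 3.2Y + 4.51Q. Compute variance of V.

variance of V = 1359.2963

variance of V = a²·variance of Y + b²·variance of Q + 2ab·Cov[Y, Q] with a = 3.2, b = 4.51.
= 3.2²·27.6 + 4.51²·43 + 2·3.2·4.51·7
= 282.624 + 874.6243 + 202.048 = 1359.2963.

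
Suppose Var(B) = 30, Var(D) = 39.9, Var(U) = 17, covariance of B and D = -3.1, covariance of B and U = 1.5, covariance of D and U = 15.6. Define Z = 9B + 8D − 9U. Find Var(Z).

Var(Z) = 3424.8

Var(Z) = a²·Var(B) + b²·Var(D) + c²·Var(U) + 2ab·covariance of B and D + 2ac·covariance of B and U + 2bc·covariance of D and U, with a = 9, b = 8, c = -9.
= 2430 + 2553.6 + 1377 + (-446.4) + (-243) + (-2246.4)
= 3424.8.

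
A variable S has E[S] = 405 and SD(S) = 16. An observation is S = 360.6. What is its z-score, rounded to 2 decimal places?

z = -2.78

z = (S − E[S]) / SD(S) = (360.6 − 405) / 16 ≈ -2.78.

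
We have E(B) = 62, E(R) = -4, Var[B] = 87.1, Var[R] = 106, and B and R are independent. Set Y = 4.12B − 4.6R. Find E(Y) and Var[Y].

E(Y) = 273.84, Var[Y] = 3721.43024

E(Y) = 4.12·E(B) + (-4.6)·E(R) = 4.12·62 + (-4.6)·(-4) = 273.84.
Var[Y] = a²·Var[B] + b²·Var[R] + 2ab·Cov(B, R) with a = 4.12, b = -4.6.
Independence gives Cov(B, R) = 0.
= 4.12²·87.1 + (-4.6)²·106 + 2·4.12·(-4.6)·0
= 1478.47024 + 2242.96 + 0 = 3721.43024.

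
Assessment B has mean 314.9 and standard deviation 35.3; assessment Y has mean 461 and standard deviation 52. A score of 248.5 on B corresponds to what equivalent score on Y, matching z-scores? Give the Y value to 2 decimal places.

Y = 363.19

z = (248.5 − 314.9)/35.3 ≈ -1.881.
Y = 461 + z·52 = 461 + (248.5 − 314.9)·52/35.3 ≈ 363.19.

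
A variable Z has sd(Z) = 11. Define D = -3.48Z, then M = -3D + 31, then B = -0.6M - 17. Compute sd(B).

sd(D) = |-3.48|·11 = 38.28.
sd(M) = |-3|·38.28 = 114.84.
sd(B) = |-0.6|·114.84 = 68.904.

sd(B) = 68.904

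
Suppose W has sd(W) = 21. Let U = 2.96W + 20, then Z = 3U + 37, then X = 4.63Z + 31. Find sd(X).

sd(U) = |2.96|·21 = 62.16.
sd(Z) = |3|·62.16 = 186.48.
sd(X) = |4.63|·186.48 = 863.4024.

sd(X) = 863.4024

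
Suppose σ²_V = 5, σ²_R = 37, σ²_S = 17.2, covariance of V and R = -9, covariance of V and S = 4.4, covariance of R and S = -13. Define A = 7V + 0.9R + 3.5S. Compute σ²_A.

σ²_A = a²·σ²_V + b²·σ²_R + c²·σ²_S + 2ab·covariance of V and R + 2ac·covariance of V and S + 2bc·covariance of R and S, with a = 7, b = 0.9, c = 3.5.
= 245 + 29.97 + 210.7 + (-113.4) + 215.6 + (-81.9)
= 505.97.

σ²_A = 505.97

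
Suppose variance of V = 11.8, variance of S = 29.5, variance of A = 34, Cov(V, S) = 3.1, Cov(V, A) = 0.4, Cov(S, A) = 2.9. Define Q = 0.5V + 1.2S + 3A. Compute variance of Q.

variance of Q = a²·variance of V + b²·variance of S + c²·variance of A + 2ab·Cov(V, S) + 2ac·Cov(V, A) + 2bc·Cov(S, A), with a = 0.5, b = 1.2, c = 3.
= 2.95 + 42.48 + 306 + 3.72 + 1.2 + 20.88
= 377.23.

variance of Q = 377.23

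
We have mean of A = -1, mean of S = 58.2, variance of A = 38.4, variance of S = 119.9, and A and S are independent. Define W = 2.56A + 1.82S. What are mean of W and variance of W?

mean of W = 2.56·mean of A + 1.82·mean of S = 2.56·(-1) + 1.82·58.2 = 103.364.
variance of W = a²·variance of A + b²·variance of S + 2ab·covariance of A and S with a = 2.56, b = 1.82.
Independence gives covariance of A and S = 0.
= 2.56²·38.4 + 1.82²·119.9 + 2·2.56·1.82·0
= 251.65824 + 397.15676 + 0 = 648.815.

mean of W = 103.364, variance of W = 648.815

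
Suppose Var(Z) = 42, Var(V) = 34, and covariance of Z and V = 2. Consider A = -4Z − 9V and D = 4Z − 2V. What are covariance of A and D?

covariance of A and D = -116

By bilinearity, covariance of A and D = ac·Var(Z) + bd·Var(V) + (ad+bc)·covariance of Z and V, with a=-4, b=-9, c=4, d=-2.
ac·Var(Z) = (-4)·4·42 = -672
bd·Var(V) = (-9)·(-2)·34 = 612
(ad+bc)·covariance of Z and V = (-28)·2 = -56
covariance of A and D = -672 + 612 + (-56) = -116.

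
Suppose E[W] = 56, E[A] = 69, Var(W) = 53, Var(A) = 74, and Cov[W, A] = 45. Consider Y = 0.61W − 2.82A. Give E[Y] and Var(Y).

E[Y] = 0.61·E[W] + (-2.82)·E[A] = 0.61·56 + (-2.82)·69 = -160.42.
Var(Y) = a²·Var(W) + b²·Var(A) + 2ab·Cov[W, A] with a = 0.61, b = -2.82.
= 0.61²·53 + (-2.82)²·74 + 2·0.61·(-2.82)·45
= 19.7213 + 588.4776 + (-154.818) = 453.3809.

E[Y] = -160.42, Var(Y) = 453.3809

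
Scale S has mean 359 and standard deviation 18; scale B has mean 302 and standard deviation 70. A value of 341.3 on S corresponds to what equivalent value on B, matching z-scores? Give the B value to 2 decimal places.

z = (341.3 − 359)/18 ≈ -0.9833.
B = 302 + z·70 = 302 + (341.3 − 359)·70/18 ≈ 233.17.

B = 233.17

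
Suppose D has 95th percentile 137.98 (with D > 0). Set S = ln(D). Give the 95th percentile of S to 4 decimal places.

ln(D) is increasing, so P_{95}(S) = g(P_{95}(D)) ≈ 4.9271.

95th percentile of S = 4.9271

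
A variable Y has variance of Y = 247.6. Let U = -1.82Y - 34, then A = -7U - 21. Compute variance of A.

variance of A = 40187.36176

variance of U = (-1.82)²·247.6 = 820.15024.
variance of A = (-7)²·820.15024 = 40187.36176.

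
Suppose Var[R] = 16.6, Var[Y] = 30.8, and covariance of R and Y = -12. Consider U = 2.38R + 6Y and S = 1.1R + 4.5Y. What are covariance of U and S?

By bilinearity, covariance of U and S = ac·Var[R] + bd·Var[Y] + (ad+bc)·covariance of R and Y, with a=2.38, b=6, c=1.1, d=4.5.
ac·Var[R] = 2.38·1.1·16.6 = 43.4588
bd·Var[Y] = 6·4.5·30.8 = 831.6
(ad+bc)·covariance of R and Y = (17.31)·(-12) = -207.72
covariance of U and S = 43.4588 + 831.6 + (-207.72) = 667.3388.

covariance of U and S = 667.3388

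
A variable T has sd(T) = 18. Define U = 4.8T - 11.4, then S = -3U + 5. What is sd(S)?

sd(S) = 259.2

sd(U) = |4.8|·18 = 86.4.
sd(S) = |-3|·86.4 = 259.2.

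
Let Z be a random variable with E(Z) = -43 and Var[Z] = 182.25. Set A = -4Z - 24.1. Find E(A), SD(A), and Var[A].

A = -4Z - 24.1 is linear with a = -4, b = -24.1.
E(A) = a·E(Z) + b = (-4)·(-43) + (-24.1) = 147.9.
SD(Z) = √182.25 = 13.5.
SD(A) = |a|·SD(Z) = |-4|·13.5 = 54.
Var[A] = a²·Var[Z] = (-4)²·182.25 = 2916 (the additive constant -24.1 does not affect variance).

E(A) = 147.9, SD(A) = 54, Var[A] = 2916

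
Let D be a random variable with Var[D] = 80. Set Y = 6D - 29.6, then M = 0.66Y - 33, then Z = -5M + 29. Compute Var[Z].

Var[Z] = 31363.2

Var[Y] = 6²·80 = 2880.
Var[M] = 0.66²·2880 = 1254.528.
Var[Z] = (-5)²·1254.528 = 31363.2.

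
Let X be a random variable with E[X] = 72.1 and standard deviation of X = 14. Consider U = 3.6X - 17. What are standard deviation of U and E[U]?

U = 3.6X - 17 is linear with a = 3.6, b = -17.
standard deviation of U = |a|·standard deviation of X = |3.6|·14 = 50.4.
E[U] = a·E[X] + b = 3.6·72.1 + (-17) = 242.56.

standard deviation of U = 50.4, E[U] = 242.56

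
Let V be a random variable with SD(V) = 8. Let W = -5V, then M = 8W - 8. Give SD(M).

SD(W) = |-5|·8 = 40.
SD(M) = |8|·40 = 320.

SD(M) = 320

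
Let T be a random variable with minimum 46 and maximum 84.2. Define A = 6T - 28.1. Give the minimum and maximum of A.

a = 6 > 0, so min(A) = a·min(T)+b = 6·46 + (-28.1) = 247.9 and max(A) = 6·84.2 + (-28.1) = 477.1.

min(A) = 247.9, max(A) = 477.1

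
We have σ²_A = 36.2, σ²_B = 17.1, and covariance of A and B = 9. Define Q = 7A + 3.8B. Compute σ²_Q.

σ²_Q = 2499.524

σ²_Q = a²·σ²_A + b²·σ²_B + 2ab·covariance of A and B with a = 7, b = 3.8.
= 7²·36.2 + 3.8²·17.1 + 2·7·3.8·9
= 1773.8 + 246.924 + 478.8 = 2499.524.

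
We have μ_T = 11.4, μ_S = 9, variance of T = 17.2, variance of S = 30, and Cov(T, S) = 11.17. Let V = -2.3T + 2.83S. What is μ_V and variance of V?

μ_V = -0.75, variance of V = 185.84394

μ_V = (-2.3)·μ_T + 2.83·μ_S = (-2.3)·11.4 + 2.83·9 = -0.75.
variance of V = a²·variance of T + b²·variance of S + 2ab·Cov(T, S) with a = -2.3, b = 2.83.
= (-2.3)²·17.2 + 2.83²·30 + 2·(-2.3)·2.83·11.17
= 90.988 + 240.267 + (-145.41106) = 185.84394.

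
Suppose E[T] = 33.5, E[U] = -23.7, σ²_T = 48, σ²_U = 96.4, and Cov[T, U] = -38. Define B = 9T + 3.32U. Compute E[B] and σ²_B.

E[B] = 222.816, σ²_B = 2679.67936

E[B] = 9·E[T] + 3.32·E[U] = 9·33.5 + 3.32·(-23.7) = 222.816.
σ²_B = a²·σ²_T + b²·σ²_U + 2ab·Cov[T, U] with a = 9, b = 3.32.
= 9²·48 + 3.32²·96.4 + 2·9·3.32·(-38)
= 3888 + 1062.55936 + (-2270.88) = 2679.67936.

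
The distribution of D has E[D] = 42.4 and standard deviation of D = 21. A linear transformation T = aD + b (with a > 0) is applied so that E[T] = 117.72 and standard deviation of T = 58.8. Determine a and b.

a = 2.8, b = -1

standard deviation of T = a·standard deviation of D (a > 0), so a = 58.8/21 = 2.8.
E[T] = a·E[D] + b, so b = 117.72 − 2.8·42.4 = -1.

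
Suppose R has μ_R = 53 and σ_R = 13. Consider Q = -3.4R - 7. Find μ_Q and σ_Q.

μ_Q = -187.2, σ_Q = 44.2

Q = -3.4R - 7 is linear with a = -3.4, b = -7.
μ_Q = a·μ_R + b = (-3.4)·53 + (-7) = -187.2.
σ_Q = |a|·σ_R = |-3.4|·13 = 44.2.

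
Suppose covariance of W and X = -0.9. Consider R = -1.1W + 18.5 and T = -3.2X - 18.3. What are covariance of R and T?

covariance of R and T = -3.168

covariance of R and T = a·c·covariance of W and X = (-1.1)·(-3.2)·(-0.9) = -3.168. Additive constants drop out.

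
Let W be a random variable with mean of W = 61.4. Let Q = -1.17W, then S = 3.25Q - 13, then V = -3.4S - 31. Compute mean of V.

mean of V = 807.0099

mean of Q = (-1.17)·61.4 = -71.838.
mean of S = 3.25·(-71.838) + (-13) = -246.4735.
mean of V = (-3.4)·(-246.4735) + (-31) = 807.0099.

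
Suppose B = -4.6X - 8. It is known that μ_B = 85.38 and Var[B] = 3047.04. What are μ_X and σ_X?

From B = -4.6X - 8: μ_B = a·μ_X + b, so μ_X = (μ_B − b)/a = (85.38 − (-8))/(-4.6) = -20.3.
σ_B = √3047.04 = 55.2.
σ_B = |a|·σ_X, so σ_X = 55.2/|-4.6| = 12.

μ_X = -20.3, σ_X = 12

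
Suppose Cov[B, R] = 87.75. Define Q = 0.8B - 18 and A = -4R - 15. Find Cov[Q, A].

Cov[Q, A] = -280.8

Cov[Q, A] = a·c·Cov[B, R] = 0.8·(-4)·87.75 = -280.8. Additive constants drop out.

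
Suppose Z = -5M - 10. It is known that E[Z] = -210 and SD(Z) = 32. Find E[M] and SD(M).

E[M] = 40, SD(M) = 6.4

From Z = -5M - 10: E[Z] = a·E[M] + b, so E[M] = (E[Z] − b)/a = (-210 − (-10))/(-5) = 40.
SD(Z) = |a|·SD(M), so SD(M) = 32/|-5| = 6.4.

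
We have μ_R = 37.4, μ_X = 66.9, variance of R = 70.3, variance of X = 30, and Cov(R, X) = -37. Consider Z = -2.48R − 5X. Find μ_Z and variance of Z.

μ_Z = -427.252, variance of Z = 264.77312

μ_Z = (-2.48)·μ_R + (-5)·μ_X = (-2.48)·37.4 + (-5)·66.9 = -427.252.
variance of Z = a²·variance of R + b²·variance of X + 2ab·Cov(R, X) with a = -2.48, b = -5.
= (-2.48)²·70.3 + (-5)²·30 + 2·(-2.48)·(-5)·(-37)
= 432.37312 + 750 + (-917.6) = 264.77312.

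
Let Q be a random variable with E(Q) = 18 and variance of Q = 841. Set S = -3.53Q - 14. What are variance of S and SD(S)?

variance of S = 10479.6169, SD(S) = 102.37

S = -3.53Q - 14 is linear with a = -3.53, b = -14.
variance of S = a²·variance of Q = (-3.53)²·841 = 10479.6169 (the additive constant -14 does not affect variance).
SD(Q) = √841 = 29.
SD(S) = |a|·SD(Q) = |-3.53|·29 = 102.37.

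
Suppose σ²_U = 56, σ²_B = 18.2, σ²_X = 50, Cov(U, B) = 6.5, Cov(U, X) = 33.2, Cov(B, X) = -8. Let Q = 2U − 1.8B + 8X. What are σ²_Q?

σ²_Q = 4728.968

σ²_Q = a²·σ²_U + b²·σ²_B + c²·σ²_X + 2ab·Cov(U, B) + 2ac·Cov(U, X) + 2bc·Cov(B, X), with a = 2, b = -1.8, c = 8.
= 224 + 58.968 + 3200 + (-46.8) + 1062.4 + 230.4
= 4728.968.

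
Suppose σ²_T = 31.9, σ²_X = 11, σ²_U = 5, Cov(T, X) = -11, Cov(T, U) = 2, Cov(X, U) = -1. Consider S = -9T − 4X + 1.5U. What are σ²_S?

σ²_S = 1937.15

σ²_S = a²·σ²_T + b²·σ²_X + c²·σ²_U + 2ab·Cov(T, X) + 2ac·Cov(T, U) + 2bc·Cov(X, U), with a = -9, b = -4, c = 1.5.
= 2583.9 + 176 + 11.25 + (-792) + (-54) + 12
= 1937.15.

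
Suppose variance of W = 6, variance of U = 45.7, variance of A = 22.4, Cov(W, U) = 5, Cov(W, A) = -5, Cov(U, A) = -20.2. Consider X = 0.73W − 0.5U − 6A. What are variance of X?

variance of X = 739.9724

variance of X = a²·variance of W + b²·variance of U + c²·variance of A + 2ab·Cov(W, U) + 2ac·Cov(W, A) + 2bc·Cov(U, A), with a = 0.73, b = -0.5, c = -6.
= 3.1974 + 11.425 + 806.4 + (-3.65) + 43.8 + (-121.2)
= 739.9724.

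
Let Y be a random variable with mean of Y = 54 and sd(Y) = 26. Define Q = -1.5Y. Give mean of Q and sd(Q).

Q = -1.5Y is linear with a = -1.5, b = 0.
mean of Q = a·mean of Y + b = (-1.5)·54 = -81.
sd(Q) = |a|·sd(Y) = |-1.5|·26 = 39.

mean of Q = -81, sd(Q) = 39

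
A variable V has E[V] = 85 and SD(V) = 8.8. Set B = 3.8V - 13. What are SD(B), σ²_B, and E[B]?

SD(B) = 33.44, σ²_B = 1118.2336, E[B] = 310

B = 3.8V - 13 is linear with a = 3.8, b = -13.
SD(B) = |a|·SD(V) = |3.8|·8.8 = 33.44.
σ²_V = 8.8² = 77.44.
σ²_B = a²·σ²_V = 3.8²·77.44 = 1118.2336 (the additive constant -13 does not affect variance).
E[B] = a·E[V] + b = 3.8·85 + (-13) = 310.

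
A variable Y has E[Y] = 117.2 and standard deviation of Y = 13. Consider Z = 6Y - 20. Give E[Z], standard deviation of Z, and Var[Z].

E[Z] = 683.2, standard deviation of Z = 78, Var[Z] = 6084

Z = 6Y - 20 is linear with a = 6, b = -20.
E[Z] = a·E[Y] + b = 6·117.2 + (-20) = 683.2.
standard deviation of Z = |a|·standard deviation of Y = |6|·13 = 78.
Var[Y] = 13² = 169.
Var[Z] = a²·Var[Y] = 6²·169 = 6084 (the additive constant -20 does not affect variance).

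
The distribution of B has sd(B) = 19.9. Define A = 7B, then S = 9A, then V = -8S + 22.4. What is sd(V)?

sd(V) = 10029.6

sd(A) = |7|·19.9 = 139.3.
sd(S) = |9|·139.3 = 1253.7.
sd(V) = |-8|·1253.7 = 10029.6.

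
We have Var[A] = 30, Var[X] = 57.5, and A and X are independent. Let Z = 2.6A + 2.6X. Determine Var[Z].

Var[Z] = a²·Var[A] + b²·Var[X] + 2ab·covariance of A and X with a = 2.6, b = 2.6.
Independence gives covariance of A and X = 0.
= 2.6²·30 + 2.6²·57.5 + 2·2.6·2.6·0
= 202.8 + 388.7 + 0 = 591.5.

Var[Z] = 591.5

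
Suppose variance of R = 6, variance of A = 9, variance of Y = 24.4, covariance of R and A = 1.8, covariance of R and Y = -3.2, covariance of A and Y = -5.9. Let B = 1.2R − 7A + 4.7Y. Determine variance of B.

variance of B = 1310.52

variance of B = a²·variance of R + b²·variance of A + c²·variance of Y + 2ab·covariance of R and A + 2ac·covariance of R and Y + 2bc·covariance of A and Y, with a = 1.2, b = -7, c = 4.7.
= 8.64 + 441 + 538.996 + (-30.24) + (-36.096) + 388.22
= 1310.52.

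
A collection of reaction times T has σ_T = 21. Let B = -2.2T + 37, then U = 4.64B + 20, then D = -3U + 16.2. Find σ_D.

σ_D = 643.104

σ_B = |-2.2|·21 = 46.2.
σ_U = |4.64|·46.2 = 214.368.
σ_D = |-3|·214.368 = 643.104.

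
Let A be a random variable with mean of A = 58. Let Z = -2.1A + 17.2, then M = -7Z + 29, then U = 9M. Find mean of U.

mean of Z = (-2.1)·58 + 17.2 = -104.6.
mean of M = (-7)·(-104.6) + 29 = 761.2.
mean of U = 9·761.2 = 6850.8.

mean of U = 6850.8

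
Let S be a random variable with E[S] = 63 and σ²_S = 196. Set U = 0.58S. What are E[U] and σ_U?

U = 0.58S is linear with a = 0.58, b = 0.
E[U] = a·E[S] + b = 0.58·63 = 36.54.
σ_S = √196 = 14.
σ_U = |a|·σ_S = |0.58|·14 = 8.12.

E[U] = 36.54, σ_U = 8.12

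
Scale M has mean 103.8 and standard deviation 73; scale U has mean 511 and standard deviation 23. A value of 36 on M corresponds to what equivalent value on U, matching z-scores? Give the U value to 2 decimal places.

z = (36 − 103.8)/73 ≈ -0.9288.
U = 511 + z·23 = 511 + (36 − 103.8)·23/73 ≈ 489.64.

U = 489.64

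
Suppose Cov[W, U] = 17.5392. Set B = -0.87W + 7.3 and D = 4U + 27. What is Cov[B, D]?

Cov[B, D] = a·c·Cov[W, U] = (-0.87)·4·17.5392 = -61.036416. Additive constants drop out.

Cov[B, D] = -61.036416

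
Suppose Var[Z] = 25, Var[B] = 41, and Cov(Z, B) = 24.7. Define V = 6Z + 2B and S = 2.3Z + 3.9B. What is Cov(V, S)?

Cov(V, S) = 1356.4

By bilinearity, Cov(V, S) = ac·Var[Z] + bd·Var[B] + (ad+bc)·Cov(Z, B), with a=6, b=2, c=2.3, d=3.9.
ac·Var[Z] = 6·2.3·25 = 345
bd·Var[B] = 2·3.9·41 = 319.8
(ad+bc)·Cov(Z, B) = (28)·24.7 = 691.6
Cov(V, S) = 345 + 319.8 + 691.6 = 1356.4.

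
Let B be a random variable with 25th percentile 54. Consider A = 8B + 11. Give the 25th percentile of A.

Since a = 8 > 0 the transformation is increasing, so the 25th percentile of A = a·(P_{25} of B) + b = 8·54 + 11 = 443.

25th percentile of A = 443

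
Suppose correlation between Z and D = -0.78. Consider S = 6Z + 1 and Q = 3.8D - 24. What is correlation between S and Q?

correlation between S and Q = -0.78

Linear rescalings preserve correlation up to sign; here the slopes 6 and 3.8 have the same sign, so correlation between S and Q = correlation between Z and D = -0.78.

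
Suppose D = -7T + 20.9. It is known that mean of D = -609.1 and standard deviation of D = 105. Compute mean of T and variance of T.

From D = -7T + 20.9: mean of D = a·mean of T + b, so mean of T = (mean of D − b)/a = (-609.1 − 20.9)/(-7) = 90.
variance of D = 105² = 11025.
variance of D = a²·variance of T, so variance of T = 11025/(-7)² = 225.

mean of T = 90, variance of T = 225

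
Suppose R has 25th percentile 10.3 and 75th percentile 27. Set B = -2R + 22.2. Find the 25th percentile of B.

Since a = -2 < 0 the transformation is decreasing, reversing order: the 25th percentile of B corresponds to the 75th percentile of R.
So P_{25}(B) = a·P_{75}(R) + b = (-2)·27 + 22.2 = -31.8.

25th percentile of B = -31.8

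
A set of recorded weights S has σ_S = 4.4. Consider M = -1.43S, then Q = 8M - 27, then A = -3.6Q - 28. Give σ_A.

σ_M = |-1.43|·4.4 = 6.292.
σ_Q = |8|·6.292 = 50.336.
σ_A = |-3.6|·50.336 = 181.2096.

σ_A = 181.2096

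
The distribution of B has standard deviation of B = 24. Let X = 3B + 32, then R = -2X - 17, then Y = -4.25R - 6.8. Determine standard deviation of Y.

standard deviation of X = |3|·24 = 72.
standard deviation of R = |-2|·72 = 144.
standard deviation of Y = |-4.25|·144 = 612.

standard deviation of Y = 612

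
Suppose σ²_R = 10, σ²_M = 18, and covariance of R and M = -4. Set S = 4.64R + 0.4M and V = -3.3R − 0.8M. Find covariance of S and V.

By bilinearity, covariance of S and V = ac·σ²_R + bd·σ²_M + (ad+bc)·covariance of R and M, with a=4.64, b=0.4, c=-3.3, d=-0.8.
ac·σ²_R = 4.64·(-3.3)·10 = -153.12
bd·σ²_M = 0.4·(-0.8)·18 = -5.76
(ad+bc)·covariance of R and M = (-5.032)·(-4) = 20.128
covariance of S and V = -153.12 + (-5.76) + 20.128 = -138.752.

covariance of S and V = -138.752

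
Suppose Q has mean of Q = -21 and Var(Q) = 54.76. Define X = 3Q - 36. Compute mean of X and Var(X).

X = 3Q - 36 is linear with a = 3, b = -36.
mean of X = a·mean of Q + b = 3·(-21) + (-36) = -99.
Var(X) = a²·Var(Q) = 3²·54.76 = 492.84 (the additive constant -36 does not affect variance).

mean of X = -99, Var(X) = 492.84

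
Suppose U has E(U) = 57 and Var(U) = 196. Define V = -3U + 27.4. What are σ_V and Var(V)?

σ_V = 42, Var(V) = 1764

V = -3U + 27.4 is linear with a = -3, b = 27.4.
σ_U = √196 = 14.
σ_V = |a|·σ_U = |-3|·14 = 42.
Var(V) = a²·Var(U) = (-3)²·196 = 1764 (the additive constant 27.4 does not affect variance).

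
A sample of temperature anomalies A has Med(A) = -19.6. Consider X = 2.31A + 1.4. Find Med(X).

Med(X) = -43.876

A linear map preserves order up to sign, so Med(X) = a·Med(A) + b = 2.31·(-19.6) + 1.4 = -43.876.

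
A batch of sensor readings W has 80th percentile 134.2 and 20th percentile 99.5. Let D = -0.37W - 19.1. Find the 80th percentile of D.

Since a = -0.37 < 0 the transformation is decreasing, reversing order: the 80th percentile of D corresponds to the 20th percentile of W.
So P_{80}(D) = a·P_{20}(W) + b = (-0.37)·99.5 + (-19.1) = -55.915.

80th percentile of D = -55.915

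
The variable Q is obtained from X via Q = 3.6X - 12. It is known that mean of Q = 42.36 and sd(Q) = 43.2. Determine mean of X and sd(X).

mean of X = 15.1, sd(X) = 12

From Q = 3.6X - 12: mean of Q = a·mean of X + b, so mean of X = (mean of Q − b)/a = (42.36 − (-12))/3.6 = 15.1.
sd(Q) = |a|·sd(X), so sd(X) = 43.2/|3.6| = 12.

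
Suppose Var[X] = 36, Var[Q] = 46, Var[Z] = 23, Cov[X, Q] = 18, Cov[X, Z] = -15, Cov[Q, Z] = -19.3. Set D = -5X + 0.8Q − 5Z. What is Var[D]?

Var[D] = a²·Var[X] + b²·Var[Q] + c²·Var[Z] + 2ab·Cov[X, Q] + 2ac·Cov[X, Z] + 2bc·Cov[Q, Z], with a = -5, b = 0.8, c = -5.
= 900 + 29.44 + 575 + (-144) + (-750) + 154.4
= 764.84.

Var[D] = 764.84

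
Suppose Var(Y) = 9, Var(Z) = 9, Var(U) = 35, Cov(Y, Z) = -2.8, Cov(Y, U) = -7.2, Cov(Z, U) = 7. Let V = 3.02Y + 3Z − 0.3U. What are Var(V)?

Var(V) = 115.944

Var(V) = a²·Var(Y) + b²·Var(Z) + c²·Var(U) + 2ab·Cov(Y, Z) + 2ac·Cov(Y, U) + 2bc·Cov(Z, U), with a = 3.02, b = 3, c = -0.3.
= 82.0836 + 81 + 3.15 + (-50.736) + 13.0464 + (-12.6)
= 115.944.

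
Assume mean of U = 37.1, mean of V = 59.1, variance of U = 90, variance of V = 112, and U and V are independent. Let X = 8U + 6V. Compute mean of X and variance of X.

mean of X = 651.4, variance of X = 9792

mean of X = 8·mean of U + 6·mean of V = 8·37.1 + 6·59.1 = 651.4.
variance of X = a²·variance of U + b²·variance of V + 2ab·Cov(U, V) with a = 8, b = 6.
Independence gives Cov(U, V) = 0.
= 8²·90 + 6²·112 + 2·8·6·0
= 5760 + 4032 + 0 = 9792.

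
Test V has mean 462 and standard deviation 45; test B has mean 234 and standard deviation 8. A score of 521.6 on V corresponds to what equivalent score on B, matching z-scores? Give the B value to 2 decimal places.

B = 244.60

z = (521.6 − 462)/45 ≈ 1.3244.
B = 234 + z·8 = 234 + (521.6 − 462)·8/45 ≈ 244.60.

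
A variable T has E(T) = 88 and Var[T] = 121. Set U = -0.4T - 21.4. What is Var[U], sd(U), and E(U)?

Var[U] = 19.36, sd(U) = 4.4, E(U) = -56.6

U = -0.4T - 21.4 is linear with a = -0.4, b = -21.4.
Var[U] = a²·Var[T] = (-0.4)²·121 = 19.36 (the additive constant -21.4 does not affect variance).
sd(T) = √121 = 11.
sd(U) = |a|·sd(T) = |-0.4|·11 = 4.4.
E(U) = a·E(T) + b = (-0.4)·88 + (-21.4) = -56.6.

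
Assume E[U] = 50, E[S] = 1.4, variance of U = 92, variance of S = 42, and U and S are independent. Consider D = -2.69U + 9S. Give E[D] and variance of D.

E[D] = (-2.69)·E[U] + 9·E[S] = (-2.69)·50 + 9·1.4 = -121.9.
variance of D = a²·variance of U + b²·variance of S + 2ab·covariance of U and S with a = -2.69, b = 9.
Independence gives covariance of U and S = 0.
= (-2.69)²·92 + 9²·42 + 2·(-2.69)·9·0
= 665.7212 + 3402 + 0 = 4067.7212.

E[D] = -121.9, variance of D = 4067.7212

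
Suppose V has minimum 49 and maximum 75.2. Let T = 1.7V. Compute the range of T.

Range of V = 75.2 − 49 = 26.2.
Range(T) = |a|·Range(V) = |1.7|·26.2 = 44.54.

Range(T) = 44.54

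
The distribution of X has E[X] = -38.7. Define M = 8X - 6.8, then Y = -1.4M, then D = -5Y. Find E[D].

E[D] = -2214.8

E[M] = 8·(-38.7) + (-6.8) = -316.4.
E[Y] = (-1.4)·(-316.4) = 442.96.
E[D] = (-5)·442.96 = -2214.8.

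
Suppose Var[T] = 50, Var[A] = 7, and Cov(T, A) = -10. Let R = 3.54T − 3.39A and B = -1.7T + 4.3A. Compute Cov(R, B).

By bilinearity, Cov(R, B) = ac·Var[T] + bd·Var[A] + (ad+bc)·Cov(T, A), with a=3.54, b=-3.39, c=-1.7, d=4.3.
ac·Var[T] = 3.54·(-1.7)·50 = -300.9
bd·Var[A] = (-3.39)·4.3·7 = -102.039
(ad+bc)·Cov(T, A) = (20.985)·(-10) = -209.85
Cov(R, B) = -300.9 + (-102.039) + (-209.85) = -612.789.

Cov(R, B) = -612.789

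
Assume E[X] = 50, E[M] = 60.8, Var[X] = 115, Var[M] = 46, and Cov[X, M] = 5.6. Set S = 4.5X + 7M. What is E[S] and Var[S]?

E[S] = 650.6, Var[S] = 4935.55

E[S] = 4.5·E[X] + 7·E[M] = 4.5·50 + 7·60.8 = 650.6.
Var[S] = a²·Var[X] + b²·Var[M] + 2ab·Cov[X, M] with a = 4.5, b = 7.
= 4.5²·115 + 7²·46 + 2·4.5·7·5.6
= 2328.75 + 2254 + 352.8 = 4935.55.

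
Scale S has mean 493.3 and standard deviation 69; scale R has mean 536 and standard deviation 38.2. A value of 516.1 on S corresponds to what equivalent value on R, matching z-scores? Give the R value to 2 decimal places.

z = (516.1 − 493.3)/69 ≈ 0.3304.
R = 536 + z·38.2 = 536 + (516.1 − 493.3)·38.2/69 ≈ 548.62.

R = 548.62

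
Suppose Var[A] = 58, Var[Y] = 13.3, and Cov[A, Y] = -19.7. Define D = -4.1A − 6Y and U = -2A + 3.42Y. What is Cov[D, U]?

Cov[D, U] = 242.5174

By bilinearity, Cov[D, U] = ac·Var[A] + bd·Var[Y] + (ad+bc)·Cov[A, Y], with a=-4.1, b=-6, c=-2, d=3.42.
ac·Var[A] = (-4.1)·(-2)·58 = 475.6
bd·Var[Y] = (-6)·3.42·13.3 = -272.916
(ad+bc)·Cov[A, Y] = (-2.022)·(-19.7) = 39.8334
Cov[D, U] = 475.6 + (-272.916) + 39.8334 = 242.5174.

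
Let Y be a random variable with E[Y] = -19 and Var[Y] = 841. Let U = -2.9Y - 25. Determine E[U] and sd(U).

E[U] = 30.1, sd(U) = 84.1

U = -2.9Y - 25 is linear with a = -2.9, b = -25.
E[U] = a·E[Y] + b = (-2.9)·(-19) + (-25) = 30.1.
sd(Y) = √841 = 29.
sd(U) = |a|·sd(Y) = |-2.9|·29 = 84.1.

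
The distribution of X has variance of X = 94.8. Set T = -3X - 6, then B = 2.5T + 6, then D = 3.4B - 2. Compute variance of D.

variance of D = 61643.7

variance of T = (-3)²·94.8 = 853.2.
variance of B = 2.5²·853.2 = 5332.5.
variance of D = 3.4²·5332.5 = 61643.7.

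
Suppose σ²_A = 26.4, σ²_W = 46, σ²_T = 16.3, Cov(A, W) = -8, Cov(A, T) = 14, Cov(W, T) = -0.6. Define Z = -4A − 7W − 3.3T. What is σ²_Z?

σ²_Z = a²·σ²_A + b²·σ²_W + c²·σ²_T + 2ab·Cov(A, W) + 2ac·Cov(A, T) + 2bc·Cov(W, T), with a = -4, b = -7, c = -3.3.
= 422.4 + 2254 + 177.507 + (-448) + 369.6 + (-27.72)
= 2747.787.

σ²_Z = 2747.787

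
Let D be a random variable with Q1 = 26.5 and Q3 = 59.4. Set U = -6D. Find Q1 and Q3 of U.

Q1(U) = -356.4, Q3(U) = -159

a = -6 < 0 reverses order: Q1(U) comes from Q3(D), Q3(U) from Q1(D).
Q1(U) = (-6)·59.4 = -356.4; Q3(U) = (-6)·26.5 = -159.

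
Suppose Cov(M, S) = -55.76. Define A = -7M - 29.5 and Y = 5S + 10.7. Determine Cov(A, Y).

Cov(A, Y) = a·c·Cov(M, S) = (-7)·5·(-55.76) = 1951.6. Additive constants drop out.

Cov(A, Y) = 1951.6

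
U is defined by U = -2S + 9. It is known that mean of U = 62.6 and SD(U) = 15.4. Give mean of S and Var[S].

mean of S = -26.8, Var[S] = 59.29

From U = -2S + 9: mean of U = a·mean of S + b, so mean of S = (mean of U − b)/a = (62.6 − 9)/(-2) = -26.8.
Var[U] = 15.4² = 237.16.
Var[U] = a²·Var[S], so Var[S] = 237.16/(-2)² = 59.29.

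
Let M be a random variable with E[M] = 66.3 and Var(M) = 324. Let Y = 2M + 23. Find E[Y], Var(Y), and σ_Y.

E[Y] = 155.6, Var(Y) = 1296, σ_Y = 36

Y = 2M + 23 is linear with a = 2, b = 23.
E[Y] = a·E[M] + b = 2·66.3 + 23 = 155.6.
Var(Y) = a²·Var(M) = 2²·324 = 1296 (the additive constant 23 does not affect variance).
σ_M = √324 = 18.
σ_Y = |a|·σ_M = |2|·18 = 36.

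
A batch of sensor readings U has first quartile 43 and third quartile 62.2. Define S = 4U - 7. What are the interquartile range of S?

IQR(S) = 76.8

IQR of U = Q3 − Q1 = 62.2 − 43 = 19.2.
Under S = aU + b, IQR(S) = |a|·IQR(U) = |4|·19.2 = 76.8 (shifts cancel; spread scales by |a|).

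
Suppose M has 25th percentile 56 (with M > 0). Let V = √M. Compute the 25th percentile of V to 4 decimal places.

25th percentile of V = 7.4833

√M is increasing, so P_{25}(V) = g(P_{25}(M)) ≈ 7.4833.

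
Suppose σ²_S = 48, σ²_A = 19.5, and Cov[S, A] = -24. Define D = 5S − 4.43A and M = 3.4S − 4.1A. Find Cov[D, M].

By bilinearity, Cov[D, M] = ac·σ²_S + bd·σ²_A + (ad+bc)·Cov[S, A], with a=5, b=-4.43, c=3.4, d=-4.1.
ac·σ²_S = 5·3.4·48 = 816
bd·σ²_A = (-4.43)·(-4.1)·19.5 = 354.1785
(ad+bc)·Cov[S, A] = (-35.562)·(-24) = 853.488
Cov[D, M] = 816 + 354.1785 + 853.488 = 2023.6665.

Cov[D, M] = 2023.6665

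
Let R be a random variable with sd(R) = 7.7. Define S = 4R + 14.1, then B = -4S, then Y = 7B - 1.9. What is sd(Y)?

sd(Y) = 862.4

sd(S) = |4|·7.7 = 30.8.
sd(B) = |-4|·30.8 = 123.2.
sd(Y) = |7|·123.2 = 862.4.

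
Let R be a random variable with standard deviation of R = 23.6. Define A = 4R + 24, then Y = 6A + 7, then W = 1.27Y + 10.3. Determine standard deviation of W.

standard deviation of W = 719.328

standard deviation of A = |4|·23.6 = 94.4.
standard deviation of Y = |6|·94.4 = 566.4.
standard deviation of W = |1.27|·566.4 = 719.328.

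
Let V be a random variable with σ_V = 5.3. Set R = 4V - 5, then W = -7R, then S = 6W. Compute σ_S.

σ_S = 890.4

σ_R = |4|·5.3 = 21.2.
σ_W = |-7|·21.2 = 148.4.
σ_S = |6|·148.4 = 890.4.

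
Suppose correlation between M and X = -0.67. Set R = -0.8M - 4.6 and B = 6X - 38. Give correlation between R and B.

Linear rescalings preserve |correlation|; the slopes -0.8 and 6 have opposite signs, so the correlation flips sign: correlation between R and B = −correlation between M and X = 0.67.

correlation between R and B = 0.67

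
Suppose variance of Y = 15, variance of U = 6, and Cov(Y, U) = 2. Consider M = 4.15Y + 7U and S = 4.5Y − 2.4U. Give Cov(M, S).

Cov(M, S) = 222.405

By bilinearity, Cov(M, S) = ac·variance of Y + bd·variance of U + (ad+bc)·Cov(Y, U), with a=4.15, b=7, c=4.5, d=-2.4.
ac·variance of Y = 4.15·4.5·15 = 280.125
bd·variance of U = 7·(-2.4)·6 = -100.8
(ad+bc)·Cov(Y, U) = (21.54)·2 = 43.08
Cov(M, S) = 280.125 + (-100.8) + 43.08 = 222.405.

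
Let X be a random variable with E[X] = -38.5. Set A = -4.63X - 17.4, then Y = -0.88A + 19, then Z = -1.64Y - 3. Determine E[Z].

E[Z] = 197.985936

E[A] = (-4.63)·(-38.5) + (-17.4) = 160.855.
E[Y] = (-0.88)·160.855 + 19 = -122.5524.
E[Z] = (-1.64)·(-122.5524) + (-3) = 197.985936.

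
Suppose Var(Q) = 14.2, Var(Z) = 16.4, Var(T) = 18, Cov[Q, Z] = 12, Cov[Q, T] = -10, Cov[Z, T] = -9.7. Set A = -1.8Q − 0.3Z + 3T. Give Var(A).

Var(A) = 347.904

Var(A) = a²·Var(Q) + b²·Var(Z) + c²·Var(T) + 2ab·Cov[Q, Z] + 2ac·Cov[Q, T] + 2bc·Cov[Z, T], with a = -1.8, b = -0.3, c = 3.
= 46.008 + 1.476 + 162 + 12.96 + 108 + 17.46
= 347.904.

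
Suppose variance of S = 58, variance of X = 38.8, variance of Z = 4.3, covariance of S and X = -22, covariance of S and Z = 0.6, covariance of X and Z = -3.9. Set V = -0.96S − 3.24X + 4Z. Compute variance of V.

variance of V = 489.18208

variance of V = a²·variance of S + b²·variance of X + c²·variance of Z + 2ab·covariance of S and X + 2ac·covariance of S and Z + 2bc·covariance of X and Z, with a = -0.96, b = -3.24, c = 4.
= 53.4528 + 407.30688 + 68.8 + (-136.8576) + (-4.608) + 101.088
= 489.18208.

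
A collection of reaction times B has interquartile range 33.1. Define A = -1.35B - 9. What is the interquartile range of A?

Under A = aB + b, IQR(A) = |a|·IQR(B) = |-1.35|·33.1 = 44.685 (shifts cancel; spread scales by |a|).

IQR(A) = 44.685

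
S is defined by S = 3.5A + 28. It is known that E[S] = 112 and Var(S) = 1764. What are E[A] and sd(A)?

From S = 3.5A + 28: E[S] = a·E[A] + b, so E[A] = (E[S] − b)/a = (112 − 28)/3.5 = 24.
sd(S) = √1764 = 42.
sd(S) = |a|·sd(A), so sd(A) = 42/|3.5| = 12.

E[A] = 24, sd(A) = 12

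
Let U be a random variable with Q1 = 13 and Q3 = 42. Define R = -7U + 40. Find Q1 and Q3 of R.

a = -7 < 0 reverses order: Q1(R) comes from Q3(U), Q3(R) from Q1(U).
Q1(R) = (-7)·42 + 40 = -254; Q3(R) = (-7)·13 + 40 = -51.

Q1(R) = -254, Q3(R) = -51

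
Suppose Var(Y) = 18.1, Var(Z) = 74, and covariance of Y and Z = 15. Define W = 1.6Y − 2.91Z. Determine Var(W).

Var(W) = a²·Var(Y) + b²·Var(Z) + 2ab·covariance of Y and Z with a = 1.6, b = -2.91.
= 1.6²·18.1 + (-2.91)²·74 + 2·1.6·(-2.91)·15
= 46.336 + 626.6394 + (-139.68) = 533.2954.

Var(W) = 533.2954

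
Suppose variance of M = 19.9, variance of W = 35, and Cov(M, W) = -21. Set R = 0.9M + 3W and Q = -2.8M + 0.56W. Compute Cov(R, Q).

By bilinearity, Cov(R, Q) = ac·variance of M + bd·variance of W + (ad+bc)·Cov(M, W), with a=0.9, b=3, c=-2.8, d=0.56.
ac·variance of M = 0.9·(-2.8)·19.9 = -50.148
bd·variance of W = 3·0.56·35 = 58.8
(ad+bc)·Cov(M, W) = (-7.896)·(-21) = 165.816
Cov(R, Q) = -50.148 + 58.8 + 165.816 = 174.468.

Cov(R, Q) = 174.468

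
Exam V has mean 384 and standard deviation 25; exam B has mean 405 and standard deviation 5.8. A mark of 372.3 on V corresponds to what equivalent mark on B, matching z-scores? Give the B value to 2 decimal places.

B = 402.29

z = (372.3 − 384)/25 = -0.468.
B = 405 + z·5.8 = 405 + (372.3 − 384)·5.8/25 ≈ 402.29.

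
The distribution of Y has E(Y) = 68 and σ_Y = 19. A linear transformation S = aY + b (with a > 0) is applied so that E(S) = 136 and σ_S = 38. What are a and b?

σ_S = a·σ_Y (a > 0), so a = 38/19 = 2.
E(S) = a·E(Y) + b, so b = 136 − 2·68 = 0.

a = 2, b = 0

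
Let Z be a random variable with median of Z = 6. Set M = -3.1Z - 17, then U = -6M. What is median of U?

median of U = 213.6

median of M = (-3.1)·6 + (-17) = -35.6.
median of U = (-6)·(-35.6) = 213.6.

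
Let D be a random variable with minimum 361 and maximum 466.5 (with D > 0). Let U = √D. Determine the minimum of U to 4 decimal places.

√D is increasing on this domain, so min(U) comes from min(D) = 361: min(U) = √(361) = 19.

min(U) = 19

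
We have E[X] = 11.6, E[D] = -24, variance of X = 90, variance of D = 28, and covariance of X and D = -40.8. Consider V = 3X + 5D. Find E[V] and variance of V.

E[V] = 3·E[X] + 5·E[D] = 3·11.6 + 5·(-24) = -85.2.
variance of V = a²·variance of X + b²·variance of D + 2ab·covariance of X and D with a = 3, b = 5.
= 3²·90 + 5²·28 + 2·3·5·(-40.8)
= 810 + 700 + (-1224) = 286.

E[V] = -85.2, variance of V = 286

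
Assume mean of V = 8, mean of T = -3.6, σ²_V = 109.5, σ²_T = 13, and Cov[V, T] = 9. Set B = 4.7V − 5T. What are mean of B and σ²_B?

mean of B = 55.6, σ²_B = 2320.855

mean of B = 4.7·mean of V + (-5)·mean of T = 4.7·8 + (-5)·(-3.6) = 55.6.
σ²_B = a²·σ²_V + b²·σ²_T + 2ab·Cov[V, T] with a = 4.7, b = -5.
= 4.7²·109.5 + (-5)²·13 + 2·4.7·(-5)·9
= 2418.855 + 325 + (-423) = 2320.855.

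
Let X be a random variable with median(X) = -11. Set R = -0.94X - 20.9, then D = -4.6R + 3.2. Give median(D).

median(R) = (-0.94)·(-11) + (-20.9) = -10.56.
median(D) = (-4.6)·(-10.56) + 3.2 = 51.776.

median(D) = 51.776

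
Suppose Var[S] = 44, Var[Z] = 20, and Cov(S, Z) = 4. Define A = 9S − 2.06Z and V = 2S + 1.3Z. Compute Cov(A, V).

By bilinearity, Cov(A, V) = ac·Var[S] + bd·Var[Z] + (ad+bc)·Cov(S, Z), with a=9, b=-2.06, c=2, d=1.3.
ac·Var[S] = 9·2·44 = 792
bd·Var[Z] = (-2.06)·1.3·20 = -53.56
(ad+bc)·Cov(S, Z) = (7.58)·4 = 30.32
Cov(A, V) = 792 + (-53.56) + 30.32 = 768.76.

Cov(A, V) = 768.76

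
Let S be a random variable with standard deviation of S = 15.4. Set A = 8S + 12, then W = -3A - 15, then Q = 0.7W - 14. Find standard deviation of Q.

standard deviation of A = |8|·15.4 = 123.2.
standard deviation of W = |-3|·123.2 = 369.6.
standard deviation of Q = |0.7|·369.6 = 258.72.

standard deviation of Q = 258.72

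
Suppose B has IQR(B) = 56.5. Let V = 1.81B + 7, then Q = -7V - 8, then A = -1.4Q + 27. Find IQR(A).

IQR(V) = |1.81|·56.5 = 102.265.
IQR(Q) = |-7|·102.265 = 715.855.
IQR(A) = |-1.4|·715.855 = 1002.197.

IQR(A) = 1002.197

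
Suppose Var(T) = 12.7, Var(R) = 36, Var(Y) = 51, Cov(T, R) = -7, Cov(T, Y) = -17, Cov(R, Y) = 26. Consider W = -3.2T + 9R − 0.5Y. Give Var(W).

Var(W) = 3173.598

Var(W) = a²·Var(T) + b²·Var(R) + c²·Var(Y) + 2ab·Cov(T, R) + 2ac·Cov(T, Y) + 2bc·Cov(R, Y), with a = -3.2, b = 9, c = -0.5.
= 130.048 + 2916 + 12.75 + 403.2 + (-54.4) + (-234)
= 3173.598.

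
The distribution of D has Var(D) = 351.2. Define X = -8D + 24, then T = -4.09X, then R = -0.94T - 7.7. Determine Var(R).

Var(R) = 332228.438079488

Var(X) = (-8)²·351.2 = 22476.8.
Var(T) = (-4.09)²·22476.8 = 375994.15808.
Var(R) = (-0.94)²·375994.15808 = 332228.438079488.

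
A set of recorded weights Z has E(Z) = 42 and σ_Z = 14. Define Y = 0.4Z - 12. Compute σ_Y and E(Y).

Y = 0.4Z - 12 is linear with a = 0.4, b = -12.
σ_Y = |a|·σ_Z = |0.4|·14 = 5.6.
E(Y) = a·E(Z) + b = 0.4·42 + (-12) = 4.8.

σ_Y = 5.6, E(Y) = 4.8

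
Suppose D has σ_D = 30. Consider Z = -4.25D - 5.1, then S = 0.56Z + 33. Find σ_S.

σ_S = 71.4

σ_Z = |-4.25|·30 = 127.5.
σ_S = |0.56|·127.5 = 71.4.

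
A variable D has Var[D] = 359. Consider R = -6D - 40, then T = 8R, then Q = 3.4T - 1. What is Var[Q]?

Var[R] = (-6)²·359 = 12924.
Var[T] = 8²·12924 = 827136.
Var[Q] = 3.4²·827136 = 9561692.16.

Var[Q] = 9561692.16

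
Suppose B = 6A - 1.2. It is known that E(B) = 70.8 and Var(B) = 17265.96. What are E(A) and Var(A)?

E(A) = 12, Var(A) = 479.61

From B = 6A - 1.2: E(B) = a·E(A) + b, so E(A) = (E(B) − b)/a = (70.8 − (-1.2))/6 = 12.
Var(B) = a²·Var(A), so Var(A) = 17265.96/6² = 479.61.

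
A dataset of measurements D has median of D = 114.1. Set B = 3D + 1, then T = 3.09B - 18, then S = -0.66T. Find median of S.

median of S = -688.24602

median of B = 3·114.1 + 1 = 343.3.
median of T = 3.09·343.3 + (-18) = 1042.797.
median of S = (-0.66)·1042.797 = -688.24602.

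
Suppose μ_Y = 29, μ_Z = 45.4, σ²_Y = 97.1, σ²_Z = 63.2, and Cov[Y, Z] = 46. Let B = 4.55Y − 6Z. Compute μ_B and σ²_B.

μ_B = -140.45, σ²_B = 1773.81275

μ_B = 4.55·μ_Y + (-6)·μ_Z = 4.55·29 + (-6)·45.4 = -140.45.
σ²_B = a²·σ²_Y + b²·σ²_Z + 2ab·Cov[Y, Z] with a = 4.55, b = -6.
= 4.55²·97.1 + (-6)²·63.2 + 2·4.55·(-6)·46
= 2010.21275 + 2275.2 + (-2511.6) = 1773.81275.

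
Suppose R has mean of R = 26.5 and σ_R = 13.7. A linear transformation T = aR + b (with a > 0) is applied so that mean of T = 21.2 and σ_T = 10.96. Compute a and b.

σ_T = a·σ_R (a > 0), so a = 10.96/13.7 = 0.8.
mean of T = a·mean of R + b, so b = 21.2 − 0.8·26.5 = 0.

a = 0.8, b = 0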